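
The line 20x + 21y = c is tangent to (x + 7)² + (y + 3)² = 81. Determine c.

c = −464 or c = 58

The line touches the circle iff its distance from (−7, −3) is 9:
|20·(−7) + 21·(−3) − c| / √841 = 9
|c − (−203)| = 9·29, so c = 58 or c = −464.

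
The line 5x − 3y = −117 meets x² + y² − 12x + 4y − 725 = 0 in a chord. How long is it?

Express y = (117 + 5x)/3 and substitute into the circle:
34x² + 1122x + 8568 = 0  ⟹  x² + 33x + 252 = 0
x = −12 or x = −21, giving (−12, 19) and (−21, 4).
Chord length = distance between (−12, 19) and (−21, 4) = √306 = 3√34.

3√34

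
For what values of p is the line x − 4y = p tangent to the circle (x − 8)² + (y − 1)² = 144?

Tangency holds when the distance from the centre (8, 1) to the line equals the radius 12:
|1·8 − 4·1 − p| / √17 = 12
|p − (4)| = 12√17.

p = 4 ± 12√17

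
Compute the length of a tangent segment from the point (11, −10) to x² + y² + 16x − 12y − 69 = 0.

8√7

Centre (−8, 6), r² = 169. |PO|² = (19)² + (−16)² = 617.
Power of the point: PT² = |PO|² − r² = 448, so PT = 8√7.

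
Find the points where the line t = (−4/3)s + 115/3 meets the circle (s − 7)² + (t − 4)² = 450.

Express t = (115 − 4s)/3 and substitute into the circle:
25s² − 950s + 7000 = 0  ⟹  s² − 38s + 280 = 0
s = 28 or s = 10, giving (28, 1) and (10, 25).

(10, 25) and (28, 1)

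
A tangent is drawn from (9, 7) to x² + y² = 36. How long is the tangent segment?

√94

With centre O = (0, 0), |OP|² = 130 and r² = 36.
By the tangent–radius right angle, tangent length = √(|PO|² − r²) = √94.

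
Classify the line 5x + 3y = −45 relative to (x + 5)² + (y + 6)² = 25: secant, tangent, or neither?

d² = (5·(−5) + 3·(−6) − (−45))²/34 = 2/17; r² = 25.
Since d² < r², the line cuts the circle twice.

secant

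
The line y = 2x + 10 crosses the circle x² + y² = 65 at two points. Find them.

(−7, −4) and (−1, 8)

Substitute y = 2x + 10:
5x² + 40x + 35 = 0  ⟹  x² + 8x + 7 = 0
x = −1 or x = −7, giving (−1, 8) and (−7, −4).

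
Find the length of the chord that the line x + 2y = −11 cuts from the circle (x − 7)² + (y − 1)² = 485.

18√5

From the line, y = (−11 − x)/2. Substituting:
5x² − 30x − 1575 = 0  ⟹  x² − 6x − 315 = 0
x = 21 or x = −15, giving (21, −16) and (−15, 2).
Chord length = distance between (21, −16) and (−15, 2) = √1620 = 18√5.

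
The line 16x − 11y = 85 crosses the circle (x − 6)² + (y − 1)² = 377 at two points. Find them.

Substitute y = (−85 + 16x)/11:
377x² − 4524x − 32045 = 0  ⟹  x² − 12x − 85 = 0
x = 17 or x = −5, giving (17, 17) and (−5, −15).

(−5, −15) and (17, 17)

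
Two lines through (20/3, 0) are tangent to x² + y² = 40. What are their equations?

Write the tangent as mx − y + (0 − m·(20/3)) = 0 and set its distance from the centre to 2√10:
[m·(−20/3) − (0)]² = 40(m² + 1)
m² − 9 = 0, so m = 3 or m = −3.
With m = 3: 3x − y = 20. With m = −3: 3x + y = 20.

3x − y = 20 and 3x + y = 20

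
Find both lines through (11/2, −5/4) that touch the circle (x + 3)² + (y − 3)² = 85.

7x − 6y = 46 and 9x − 2y = 52

Write the tangent as mx − y + (−5/4 − m·(11/2)) = 0 and set its distance from the centre to √85:
[m·(−17/2) − (17/4)]² = 85(m² + 1)
12m² − 68m + 63 = 0, so m = 7/6 or m = 9/2.
With m = 7/6: 7x − 6y = 46. With m = 9/2: 9x − 2y = 52.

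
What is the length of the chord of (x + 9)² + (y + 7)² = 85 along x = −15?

14

The distance from (−9, −7) to the line is 6, and r² = 85.
Half the chord is √(r² − d²) = √(49), so the full chord is 14.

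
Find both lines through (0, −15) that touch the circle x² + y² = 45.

A line y − (−15) = m(x − (0)) is tangent when its distance from (0, 0) is 3√5:
[m·(0) − (15)]² = 45(m² + 1)
m² − 4 = 0, so m = 2 or m = −2.
With m = 2: 2x − y = 15. With m = −2: 2x + y = −15.

2x − y = 15 and 2x + y = −15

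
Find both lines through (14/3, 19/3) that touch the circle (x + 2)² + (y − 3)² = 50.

Write the tangent as mx − y + (19/3 − m·(14/3)) = 0 and set its distance from the centre to 5√2:
[m·(−20/3) − (−10/3)]² = 50(m² + 1)
m² + 8m + 7 = 0, so m = −1 or m = −7.
Through (14/3, 19/3) these give x + y = 11 and 7x + y = 39.

x + y = 11 and 7x + y = 39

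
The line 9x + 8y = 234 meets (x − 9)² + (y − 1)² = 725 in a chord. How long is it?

Substitute y = (234 − 9x)/8:
145x² − 5220x + 9860 = 0  ⟹  x² − 36x + 68 = 0
x = 34 or x = 2, giving (34, −9) and (2, 27).
Chord length = distance between (34, −9) and (2, 27) = √2320 = 4√145.

4√145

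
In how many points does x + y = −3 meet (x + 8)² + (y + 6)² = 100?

2

Centre (−8, −6), r² = 100. Distance² from centre to line = (−11)²/2 = 121/2.
Since d² < r², the line cuts the circle twice.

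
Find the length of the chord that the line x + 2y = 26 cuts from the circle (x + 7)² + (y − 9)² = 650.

22√5

Centre (−7, 9), r² = 650. Perpendicular distance d from centre to line = |−15| / √5 = 15/√5.
Chord = 2√(r² − d²) = 2·√(605) = 22√5.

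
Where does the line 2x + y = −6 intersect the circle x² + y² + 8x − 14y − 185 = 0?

(−13, 20) and (1, −8)

Express y = −2x − 6 and substitute into the circle:
5x² + 60x − 65 = 0  ⟹  x² + 12x − 13 = 0
x = 1 or x = −13, giving (1, −8) and (−13, 20).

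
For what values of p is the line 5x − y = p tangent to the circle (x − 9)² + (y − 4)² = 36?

p = 41 ± 6√26

Tangency holds when the distance from the centre (9, 4) to the line equals the radius 6:
|5·9 − 1·4 − p| / √26 = 6
|p − (41)| = 6√26.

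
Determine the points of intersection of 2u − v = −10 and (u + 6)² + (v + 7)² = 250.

From the line, v = 2u + 10. Substituting:
5u² + 80u + 75 = 0  ⟹  u² + 16u + 15 = 0
u = −1 or u = −15, giving (−1, 8) and (−15, −20).

(−15, −20) and (−1, 8)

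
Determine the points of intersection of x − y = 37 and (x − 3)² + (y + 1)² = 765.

(9, −28) and (30, −7)

Express y = x − 37 and substitute into the circle:
2x² − 78x + 540 = 0  ⟹  x² − 39x + 270 = 0
x = 30 or x = 9, giving (30, −7) and (9, −28).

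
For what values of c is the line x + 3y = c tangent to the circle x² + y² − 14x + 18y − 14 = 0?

c = −20 ± 12√10

Tangency holds when the distance from the centre (7, −9) to the line equals the radius 12:
|1·7 + 3·(−9) − c| / √10 = 12
|c − (−20)| = 12√10.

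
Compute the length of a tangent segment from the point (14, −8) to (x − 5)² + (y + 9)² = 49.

√33

With centre O = (5, −9), |OP|² = 82 and r² = 49.
By the tangent–radius right angle, tangent length = √(|PO|² − r²) = √33.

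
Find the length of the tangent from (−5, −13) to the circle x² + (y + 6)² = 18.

The centre is (0, −6) and r = 3√2. The square of the distance from P to the centre is 25 + 49 = 74.
By the tangent–radius right angle, tangent length = √(|PO|² − r²) = √56 = 2√14.

2√14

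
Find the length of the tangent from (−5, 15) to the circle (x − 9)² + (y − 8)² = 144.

√101

The centre is (9, 8) and r = 12. The square of the distance from P to the centre is 196 + 49 = 245.
The tangent meets the radius at right angles, so tangent² = |PO|² − r² = 245 − 144 = 101.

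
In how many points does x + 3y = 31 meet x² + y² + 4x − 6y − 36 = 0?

d² = (1·(−2) + 3·3 − (31))²/10 = 288/5; r² = 49.
Since d² > r², the line lies outside the circle.

0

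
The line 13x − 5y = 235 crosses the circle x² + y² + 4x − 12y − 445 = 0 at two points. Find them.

From the line, y = (−235 + 13x)/5. Substituting:
194x² − 6790x + 58200 = 0  ⟹  x² − 35x + 300 = 0
x = 20 or x = 15, giving (20, 5) and (15, −8).

(15, −8) and (20, 5)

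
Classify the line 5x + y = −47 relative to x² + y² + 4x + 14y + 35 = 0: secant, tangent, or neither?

Substituting the line into the circle gives 26x² + 404x + 1586 = 0.
Δ = 163216 − 164944 = −1728.
No real roots: the line does not meet the circle.

neither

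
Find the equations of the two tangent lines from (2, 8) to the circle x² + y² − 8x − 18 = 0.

5x − 3y = −14 and 3x + 5y = 46

Write the tangent as mx − y + (8 − m·(2)) = 0 and set its distance from the centre to √34:
(2m − (−8))² = 34(m² + 1)
15m² − 16m − 15 = 0, so m = 5/3 or m = −3/5.
Through (2, 8) these give 5x − 3y = −14 and 3x + 5y = 46.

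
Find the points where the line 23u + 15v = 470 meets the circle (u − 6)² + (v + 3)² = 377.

(10, 16) and (25, −7)

Express v = (470 − 23u)/15 and substitute into the circle:
754u² − 26390u + 188500 = 0  ⟹  u² − 35u + 250 = 0
u = 25 or u = 10, giving (25, −7) and (10, 16).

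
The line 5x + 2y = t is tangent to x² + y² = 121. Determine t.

t = ±11√29

Tangency holds when the distance from the centre (0, 0) to the line equals the radius 11:
|5·0 + 2·0 − t| / √29 = 11
|t| = 11√29.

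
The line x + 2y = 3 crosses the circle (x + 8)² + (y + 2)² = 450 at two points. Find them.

(−23, 13) and (13, −5)

From the line, y = (3 − x)/2. Substituting:
5x² + 50x − 1495 = 0  ⟹  x² + 10x − 299 = 0
x = 13 or x = −23, giving (13, −5) and (−23, 13).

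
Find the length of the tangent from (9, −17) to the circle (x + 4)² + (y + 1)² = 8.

With centre O = (−4, −1), |OP|² = 425 and r² = 8.
Power of the point: PT² = |PO|² − r² = 417, so PT = √417.

√417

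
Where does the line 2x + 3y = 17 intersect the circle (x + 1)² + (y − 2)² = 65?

(−5, 9) and (7, 1)

Substitute y = (17 − 2x)/3:
13x² − 26x − 455 = 0  ⟹  x² − 2x − 35 = 0
x = 7 or x = −5, giving (7, 1) and (−5, 9).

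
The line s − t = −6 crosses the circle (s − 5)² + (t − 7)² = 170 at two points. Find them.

(−6, 0) and (12, 18)

From the line, t = s + 6. Substituting:
2s² − 12s − 144 = 0  ⟹  s² − 6s − 72 = 0
s = 12 or s = −6, giving (12, 18) and (−6, 0).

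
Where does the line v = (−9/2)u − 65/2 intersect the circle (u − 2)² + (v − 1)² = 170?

Substitute v = (−65 − 9u)/2:
85u² + 1190u + 3825 = 0  ⟹  u² + 14u + 45 = 0
u = −5 or u = −9, giving (−5, −10) and (−9, 8).

(−9, 8) and (−5, −10)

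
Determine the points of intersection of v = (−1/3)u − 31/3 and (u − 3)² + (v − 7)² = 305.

Express v = (−31 − u)/3 and substitute into the circle:
10u² + 50u + 40 = 0  ⟹  u² + 5u + 4 = 0
u = −1 or u = −4, giving (−1, −10) and (−4, −9).

(−4, −9) and (−1, −10)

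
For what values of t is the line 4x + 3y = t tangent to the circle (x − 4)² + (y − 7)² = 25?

The line touches the circle iff its distance from (4, 7) is 5:
|4·4 + 3·7 − t| / √25 = 5
|t − (37)| = 5·5, so t = 62 or t = 12.

t = 12 or t = 62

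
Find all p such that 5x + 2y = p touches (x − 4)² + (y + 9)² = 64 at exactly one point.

The line touches the circle iff its distance from (4, −9) is 8:
|5·4 + 2·(−9) − p| / √29 = 8
|p − (2)| = 8√29.

p = 2 ± 8√29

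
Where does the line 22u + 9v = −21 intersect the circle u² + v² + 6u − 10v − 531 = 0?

Substitute v = (−21 − 22u)/9:
565u² + 3390u − 40680 = 0  ⟹  u² + 6u − 72 = 0
u = 6 or u = −12, giving (6, −17) and (−12, 27).

(−12, 27) and (6, −17)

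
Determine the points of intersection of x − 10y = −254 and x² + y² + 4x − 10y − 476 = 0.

Substitute y = (254 + x)/10:
101x² + 808x − 8484 = 0  ⟹  x² + 8x − 84 = 0
x = 6 or x = −14, giving (6, 26) and (−14, 24).

(−14, 24) and (6, 26)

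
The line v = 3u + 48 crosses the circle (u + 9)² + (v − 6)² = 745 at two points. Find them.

(−22, −18) and (−5, 33)

Express v = 3u + 48 and substitute into the circle:
10u² + 270u + 1100 = 0  ⟹  u² + 27u + 110 = 0
u = −5 or u = −22, giving (−5, 33) and (−22, −18).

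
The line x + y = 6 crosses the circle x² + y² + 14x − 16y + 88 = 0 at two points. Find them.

Express y = −x + 6 and substitute into the circle:
2x² + 18x + 28 = 0  ⟹  x² + 9x + 14 = 0
x = −2 or x = −7, giving (−2, 8) and (−7, 13).

(−7, 13) and (−2, 8)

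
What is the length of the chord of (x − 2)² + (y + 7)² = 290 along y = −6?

The distance from (2, −7) to the line is 1, and r² = 290.
Chord = 2√(r² − d²) = 2·√(289) = 34.

34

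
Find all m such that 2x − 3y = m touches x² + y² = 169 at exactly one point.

m = ±13√13

For a tangent, require d(centre, line) = r = 13.
|2·0 − 3·0 − m| / √13 = 13
|m| = 13√13.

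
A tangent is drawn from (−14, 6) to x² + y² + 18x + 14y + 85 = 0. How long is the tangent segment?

Centre (−9, −7), r² = 45. |PO|² = (−5)² + (13)² = 194.
By the tangent–radius right angle, tangent length = √(|PO|² − r²) = √149.

√149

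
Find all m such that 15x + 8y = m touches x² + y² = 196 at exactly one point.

m = −238 or m = 238

Tangency holds when the distance from the centre (0, 0) to the line equals the radius 14:
|15·0 + 8·0 − m| / √289 = 14
|m| = 14·17, so m = 238 or m = −238.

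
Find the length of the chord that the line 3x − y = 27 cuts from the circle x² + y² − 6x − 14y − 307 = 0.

From the line, y = 3x − 27. Substituting:
10x² − 210x + 800 = 0  ⟹  x² − 21x + 80 = 0
x = 16 or x = 5, giving (16, 21) and (5, −12).
Chord length = distance between (16, 21) and (5, −12) = √1210 = 11√10.

11√10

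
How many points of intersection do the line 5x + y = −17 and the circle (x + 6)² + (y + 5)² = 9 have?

Centre (−6, −5), r² = 9. Distance² from centre to line = (−18)²/26 = 162/13.
Since d² > r², the line lies outside the circle.

0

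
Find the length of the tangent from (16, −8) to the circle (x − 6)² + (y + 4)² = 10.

√106

The centre is (6, −4) and r = √10. The square of the distance from P to the centre is 100 + 16 = 116.
By the tangent–radius right angle, tangent length = √(|PO|² − r²) = √106.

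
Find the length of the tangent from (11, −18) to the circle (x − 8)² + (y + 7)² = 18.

4√7

With centre O = (8, −7), |OP|² = 130 and r² = 18.
Power of the point: PT² = |PO|² − r² = 112, so PT = 4√7.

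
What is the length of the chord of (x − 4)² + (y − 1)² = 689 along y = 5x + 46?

Substitute y = 5x + 46:
26x² + 442x + 1352 = 0  ⟹  x² + 17x + 52 = 0
x = −4 or x = −13, giving (−4, 26) and (−13, −19).
|(−4, 26) − (−13, −19)| = √((9)² + (45)²) = 9√26.

9√26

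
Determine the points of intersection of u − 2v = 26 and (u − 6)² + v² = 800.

(−14, −20) and (34, 4)

Substitute v = (−26 + u)/2:
5u² − 100u − 2380 = 0  ⟹  u² − 20u − 476 = 0
u = 34 or u = −14, giving (34, 4) and (−14, −20).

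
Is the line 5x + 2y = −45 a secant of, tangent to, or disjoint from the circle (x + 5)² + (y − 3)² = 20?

disjoint

Substituting the line into the circle gives 29x² + 550x + 2621 = 0.
Discriminant = (550)² − 4·29·(2621) = −1536 < 0.
No real roots: the line does not meet the circle.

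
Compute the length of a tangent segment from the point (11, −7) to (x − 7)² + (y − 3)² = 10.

√106

The centre is (7, 3) and r = √10. The square of the distance from P to the centre is 16 + 100 = 116.
Power of the point: PT² = |PO|² − r² = 106, so PT = √106.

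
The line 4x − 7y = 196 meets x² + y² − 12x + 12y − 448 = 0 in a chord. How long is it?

Centre (6, −6), r² = 520. Perpendicular distance d from centre to line = |−130| / √65 = 130/√65.
Half the chord is √(r² − d²) = √(260), so the full chord is 4√65.

4√65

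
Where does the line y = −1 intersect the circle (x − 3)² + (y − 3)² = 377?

Substitute y = −1:
x² − 6x − 352 = 0
x = 22 or x = −16, giving (22, −1) and (−16, −1).

(−16, −1) and (22, −1)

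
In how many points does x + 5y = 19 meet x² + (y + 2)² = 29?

Substituting the line into the circle gives 26x² − 58x + 116 = 0.
Discriminant = (−58)² − 4·26·(116) = −8700 < 0.
No real roots: the line does not meet the circle.

0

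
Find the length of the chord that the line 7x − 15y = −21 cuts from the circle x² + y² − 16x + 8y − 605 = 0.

3√274

Substitute y = (21 + 7x)/15:
274x² − 2466x − 133164 = 0  ⟹  x² − 9x − 486 = 0
x = 27 or x = −18, giving (27, 14) and (−18, −7).
|(27, 14) − (−18, −7)| = √((45)² + (21)²) = 3√274.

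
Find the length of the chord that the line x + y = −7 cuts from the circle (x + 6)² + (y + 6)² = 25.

The distance from (−6, −6) to the line is 5/√2, and r² = 25.
Half the chord is √(r² − d²) = √(25/2), so the full chord is 5√2.

5√2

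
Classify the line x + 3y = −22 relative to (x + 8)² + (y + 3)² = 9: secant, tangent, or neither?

d² = (1·(−8) + 3·(−3) − (−22))²/10 = 5/2; r² = 9.
Since d² < r², the line cuts the circle twice.

secant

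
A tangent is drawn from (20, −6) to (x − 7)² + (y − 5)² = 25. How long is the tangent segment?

√265

The centre is (7, 5) and r = 5. The square of the distance from P to the centre is 169 + 121 = 290.
Power of the point: PT² = |PO|² − r² = 265, so PT = √265.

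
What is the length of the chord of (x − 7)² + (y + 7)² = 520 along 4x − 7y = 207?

Centre (7, −7), r² = 520. Perpendicular distance d from centre to line = |−130| / √65 = 130/√65.
Chord = 2√(r² − d²) = 2·√(260) = 4√65.

4√65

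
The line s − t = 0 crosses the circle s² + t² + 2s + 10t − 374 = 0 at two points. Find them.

From the line, t = s. Substituting:
2s² + 12s − 374 = 0  ⟹  s² + 6s − 187 = 0
s = 11 or s = −17, giving (11, 11) and (−17, −17).

(−17, −17) and (11, 11)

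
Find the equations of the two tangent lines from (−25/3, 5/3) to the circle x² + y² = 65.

8x + y = −65 and 7x − 4y = −65

Let a tangent through (−25/3, 5/3) have slope m. Its distance from (0, 0) must equal √65:
(25/3m − (−5/3))² = 65(m² + 1)
4m² + 25m − 56 = 0, so m = −8 or m = 7/4.
Through (−25/3, 5/3) these give 8x + y = −65 and 7x − 4y = −65.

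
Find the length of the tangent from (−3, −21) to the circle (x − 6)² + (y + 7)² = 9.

2√67

With centre O = (6, −7), |OP|² = 277 and r² = 9.
The tangent meets the radius at right angles, so tangent² = |PO|² − r² = 277 − 9 = 268.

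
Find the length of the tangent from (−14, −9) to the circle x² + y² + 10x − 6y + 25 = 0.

The centre is (−5, 3) and r = 3. The square of the distance from P to the centre is 81 + 144 = 225.
Power of the point: PT² = |PO|² − r² = 216, so PT = 6√6.

6√6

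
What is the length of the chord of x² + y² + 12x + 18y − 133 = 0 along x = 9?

10

The distance from (−6, −9) to the line is 15, and r² = 250.
Half the chord is √(r² − d²) = √(25), so the full chord is 10.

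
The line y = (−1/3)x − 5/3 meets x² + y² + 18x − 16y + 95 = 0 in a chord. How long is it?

2√10

The distance from (−9, 8) to the line is 20/√10, and r² = 50.
Half the chord is √(r² − d²) = √(10), so the full chord is 2√10.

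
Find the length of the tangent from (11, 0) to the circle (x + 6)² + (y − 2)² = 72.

With centre O = (−6, 2), |OP|² = 293 and r² = 72.
Power of the point: PT² = |PO|² − r² = 221, so PT = √221.

√221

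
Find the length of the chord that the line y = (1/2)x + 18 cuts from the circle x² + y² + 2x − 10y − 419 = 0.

16√5

Express y = (36 + x)/2 and substitute into the circle:
5x² + 60x − 1100 = 0  ⟹  x² + 12x − 220 = 0
x = 10 or x = −22, giving (10, 23) and (−22, 7).
|(10, 23) − (−22, 7)| = √((32)² + (16)²) = 16√5.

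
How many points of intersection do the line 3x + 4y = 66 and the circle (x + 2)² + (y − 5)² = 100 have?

Centre (−2, 5), r² = 100. Distance² from centre to line = (−52)²/25 = 2704/25.
Since d² > r², the line lies outside the circle.

0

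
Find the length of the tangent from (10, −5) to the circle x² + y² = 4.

The centre is (0, 0) and r = 2. The square of the distance from P to the centre is 100 + 25 = 125.
By the tangent–radius right angle, tangent length = √(|PO|² − r²) = √121 = 11.

11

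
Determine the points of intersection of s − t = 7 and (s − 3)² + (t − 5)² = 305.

(−4, −11) and (19, 12)

Express t = s − 7 and substitute into the circle:
2s² − 30s − 152 = 0  ⟹  s² − 15s − 76 = 0
s = 19 or s = −4, giving (19, 12) and (−4, −11).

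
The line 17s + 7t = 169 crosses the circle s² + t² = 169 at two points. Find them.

Substitute t = (169 − 17s)/7:
338s² − 5746s + 20280 = 0  ⟹  s² − 17s + 60 = 0
s = 12 or s = 5, giving (12, −5) and (5, 12).

(5, 12) and (12, −5)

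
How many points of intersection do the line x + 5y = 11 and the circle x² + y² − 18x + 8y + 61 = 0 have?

2

d² = (1·9 + 5·(−4) − (11))²/26 = 242/13; r² = 36.
Since d² < r², the line cuts the circle twice.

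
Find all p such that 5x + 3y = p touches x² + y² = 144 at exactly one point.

For a tangent, require d(centre, line) = r = 12.
|5·0 + 3·0 − p| / √34 = 12
|p| = 12√34.

p = ±12√34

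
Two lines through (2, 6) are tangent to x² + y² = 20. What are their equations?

2x + y = 10 and x − 2y = −10

Write the tangent as mx − y + (6 − m·(2)) = 0 and set its distance from the centre to 2√5:
[m·(−2) − (−6)]² = 20(m² + 1)
2m² + 3m − 2 = 0, so m = −2 or m = 1/2.
With m = −2: 2x + y = 10. With m = 1/2: x − 2y = −10.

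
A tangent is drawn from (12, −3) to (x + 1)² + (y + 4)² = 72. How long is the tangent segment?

With centre O = (−1, −4), |OP|² = 170 and r² = 72.
The tangent meets the radius at right angles, so tangent² = |PO|² − r² = 170 − 72 = 98.

7√2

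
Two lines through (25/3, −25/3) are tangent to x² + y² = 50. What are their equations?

A line y − (−25/3) = m(x − (25/3)) is tangent when its distance from (0, 0) is 5√2:
[m·(−25/3) − (25/3)]² = 50(m² + 1)
7m² + 50m + 7 = 0, so m = −1/7 or m = −7.
With m = −1/7: x + 7y = −50. With m = −7: 7x + y = 50.

x + 7y = −50 and 7x + y = 50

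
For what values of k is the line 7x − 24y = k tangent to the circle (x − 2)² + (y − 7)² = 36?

k = −304 or k = −4

The line touches the circle iff its distance from (2, 7) is 6:
|7·2 − 24·7 − k| / √625 = 6
|k − (−154)| = 6·25, so k = −4 or k = −304.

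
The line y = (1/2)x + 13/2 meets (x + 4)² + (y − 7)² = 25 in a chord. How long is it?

4√5

The distance from (−4, 7) to the line is 5/√5, and r² = 25.
Half the chord is √(r² − d²) = √(20), so the full chord is 4√5.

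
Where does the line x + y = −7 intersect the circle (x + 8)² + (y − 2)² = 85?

Express y = −x − 7 and substitute into the circle:
2x² + 34x + 60 = 0  ⟹  x² + 17x + 30 = 0
x = −2 or x = −15, giving (−2, −5) and (−15, 8).

(−15, 8) and (−2, −5)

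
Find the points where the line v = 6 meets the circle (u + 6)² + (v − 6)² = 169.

From the line, v = 6. Substituting:
u² + 12u − 133 = 0
u = 7 or u = −19, giving (7, 6) and (−19, 6).

(−19, 6) and (7, 6)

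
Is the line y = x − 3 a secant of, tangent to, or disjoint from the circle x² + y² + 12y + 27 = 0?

secant

Substituting the line into the circle gives 2x² + 6x = 0.
Discriminant = (6)² − 4·2·(0) = 36 > 0.
Two real roots: the line is a secant.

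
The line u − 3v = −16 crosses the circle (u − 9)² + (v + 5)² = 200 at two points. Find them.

From the line, v = (16 + u)/3. Substituting:
10u² − 100u − 110 = 0  ⟹  u² − 10u − 11 = 0
u = 11 or u = −1, giving (11, 9) and (−1, 5).

(−1, 5) and (11, 9)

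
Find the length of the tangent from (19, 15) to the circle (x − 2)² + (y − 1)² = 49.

The centre is (2, 1) and r = 7. The square of the distance from P to the centre is 289 + 196 = 485.
By the tangent–radius right angle, tangent length = √(|PO|² − r²) = √436 = 2√109.

2√109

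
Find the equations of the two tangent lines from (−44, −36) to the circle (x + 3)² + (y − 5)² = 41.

4x − 5y = 4 and 5x − 4y = −76

A line y − (−36) = m(x − (−44)) is tangent when its distance from (−3, 5) is √41:
(41m − (41))² = 41(m² + 1)
20m² − 41m + 20 = 0, so m = 4/5 or m = 5/4.
With m = 4/5: 4x − 5y = 4. With m = 5/4: 5x − 4y = −76.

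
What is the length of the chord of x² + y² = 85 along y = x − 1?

13√2

Centre (0, 0), r² = 85. Perpendicular distance d from centre to line = |−1| / √2 = 1/√2.
Chord = 2√(r² − d²) = 2·√(169/2) = 13√2.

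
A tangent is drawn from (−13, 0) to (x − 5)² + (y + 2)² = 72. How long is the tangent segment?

Centre (5, −2), r² = 72. |PO|² = (−18)² + (2)² = 328.
The tangent meets the radius at right angles, so tangent² = |PO|² − r² = 328 − 72 = 256.

16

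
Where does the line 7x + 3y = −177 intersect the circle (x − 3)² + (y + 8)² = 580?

Substitute y = (−177 − 7x)/3:
58x² + 2088x + 18270 = 0  ⟹  x² + 36x + 315 = 0
x = −15 or x = −21, giving (−15, −24) and (−21, −10).

(−21, −10) and (−15, −24)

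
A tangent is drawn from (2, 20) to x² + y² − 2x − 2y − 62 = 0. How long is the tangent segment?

The centre is (1, 1) and r = 8. The square of the distance from P to the centre is 1 + 361 = 362.
By the tangent–radius right angle, tangent length = √(|PO|² − r²) = √298.

√298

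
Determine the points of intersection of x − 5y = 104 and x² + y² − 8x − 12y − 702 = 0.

(−1, −21) and (19, −17)

Express y = (−104 + x)/5 and substitute into the circle:
26x² − 468x − 494 = 0  ⟹  x² − 18x − 19 = 0
x = 19 or x = −1, giving (19, −17) and (−1, −21).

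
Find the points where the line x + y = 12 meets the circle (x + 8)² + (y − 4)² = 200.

Express y = −x + 12 and substitute into the circle:
2x² − 72 = 0  ⟹  x² − 36 = 0
x = 6 or x = −6, giving (6, 6) and (−6, 18).

(−6, 18) and (6, 6)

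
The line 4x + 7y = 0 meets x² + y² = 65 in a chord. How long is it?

The distance from (0, 0) to the line is 0/√65, and r² = 65.
Half the chord is √(r² − d²) = √(65), so the full chord is 2√65.

2√65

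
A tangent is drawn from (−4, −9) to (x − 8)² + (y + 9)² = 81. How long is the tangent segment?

Centre (8, −9), r² = 81. |PO|² = (−12)² + (0)² = 144.
The tangent meets the radius at right angles, so tangent² = |PO|² − r² = 144 − 81 = 63.

3√7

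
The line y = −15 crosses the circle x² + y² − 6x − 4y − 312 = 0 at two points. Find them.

(−3, −15) and (9, −15)

Express y = −15 and substitute into the circle:
x² − 6x − 27 = 0
x = 9 or x = −3, giving (9, −15) and (−3, −15).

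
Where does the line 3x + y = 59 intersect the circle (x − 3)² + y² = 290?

(16, 11) and (20, −1)

From the line, y = −3x + 59. Substituting:
10x² − 360x + 3200 = 0  ⟹  x² − 36x + 320 = 0
x = 20 or x = 16, giving (20, −1) and (16, 11).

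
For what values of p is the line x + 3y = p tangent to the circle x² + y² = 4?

p = ±2√10

For a tangent, require d(centre, line) = r = 2.
|1·0 + 3·0 − p| / √10 = 2
|p| = 2√10.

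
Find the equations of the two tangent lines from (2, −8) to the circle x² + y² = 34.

Write the tangent as mx − y + (−8 − m·(2)) = 0 and set its distance from the centre to √34:
(−2m − (8))² = 34(m² + 1)
15m² − 16m − 15 = 0, so m = 5/3 or m = −3/5.
With m = 5/3: 5x − 3y = 34. With m = −3/5: 3x + 5y = −34.

5x − 3y = 34 and 3x + 5y = −34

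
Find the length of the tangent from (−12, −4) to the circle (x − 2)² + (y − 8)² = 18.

Centre (2, 8), r² = 18. |PO|² = (−14)² + (−12)² = 340.
Power of the point: PT² = |PO|² − r² = 322, so PT = √322.

√322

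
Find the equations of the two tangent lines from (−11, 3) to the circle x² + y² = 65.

7x + 4y = −65 and 4x − 7y = −65

A line y − (3) = m(x − (−11)) is tangent when its distance from (0, 0) is √65:
[m·(11) − (−3)]² = 65(m² + 1)
28m² + 33m − 28 = 0, so m = −7/4 or m = 4/7.
With m = −7/4: 7x + 4y = −65. With m = 4/7: 4x − 7y = −65.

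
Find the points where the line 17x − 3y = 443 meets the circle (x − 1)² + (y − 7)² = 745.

(25, −6) and (28, 11)

Substitute y = (−443 + 17x)/3:
298x² − 15794x + 208600 = 0  ⟹  x² − 53x + 700 = 0
x = 28 or x = 25, giving (28, 11) and (25, −6).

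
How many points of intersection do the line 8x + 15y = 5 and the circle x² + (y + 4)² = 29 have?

2

Substituting the line into the circle gives 289x² − 1040x − 2300 = 0.
Δ = 1081600 − (−2658800) = 3740400.
Two real roots: the line is a secant.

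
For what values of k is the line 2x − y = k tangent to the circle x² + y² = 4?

k = ±2√5

For a tangent, require d(centre, line) = r = 2.
|2·0 − 1·0 − k| / √5 = 2
|k| = 2√5.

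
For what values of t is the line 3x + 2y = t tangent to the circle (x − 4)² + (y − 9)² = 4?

t = 30 ± 2√13

For a tangent, require d(centre, line) = r = 2.
|3·4 + 2·9 − t| / √13 = 2
|t − (30)| = 2√13.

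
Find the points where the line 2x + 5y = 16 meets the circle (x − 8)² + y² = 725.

From the line, y = (16 − 2x)/5. Substituting:
29x² − 464x − 16269 = 0  ⟹  x² − 16x − 561 = 0
x = 33 or x = −17, giving (33, −10) and (−17, 10).

(−17, 10) and (33, −10)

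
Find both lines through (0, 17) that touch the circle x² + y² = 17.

Write the tangent as mx − y + (17 − m·(0)) = 0 and set its distance from the centre to √17:
[m·(0) − (−17)]² = 17(m² + 1)
m² − 16 = 0, so m = −4 or m = 4.
With m = −4: 4x + y = 17. With m = 4: 4x − y = −17.

4x + y = 17 and 4x − y = −17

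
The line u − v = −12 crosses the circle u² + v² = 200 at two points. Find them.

(−14, −2) and (2, 14)

Substitute v = u + 12:
2u² + 24u − 56 = 0  ⟹  u² + 12u − 28 = 0
u = 2 or u = −14, giving (2, 14) and (−14, −2).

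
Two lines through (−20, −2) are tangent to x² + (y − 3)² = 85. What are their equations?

Let a tangent through (−20, −2) have slope m. Its distance from (0, 3) must equal √85:
(20m − (5))² = 85(m² + 1)
63m² − 40m − 12 = 0, so m = 6/7 or m = −2/9.
Through (−20, −2) these give 6x − 7y = −106 and 2x + 9y = −58.

6x − 7y = −106 and 2x + 9y = −58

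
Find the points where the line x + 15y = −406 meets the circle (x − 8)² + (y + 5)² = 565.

(−1, −27) and (14, −28)

Express y = (−406 − x)/15 and substitute into the circle:
226x² − 2938x − 3164 = 0  ⟹  x² − 13x − 14 = 0
x = 14 or x = −1, giving (14, −28) and (−1, −27).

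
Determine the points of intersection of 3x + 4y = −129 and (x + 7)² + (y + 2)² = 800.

(−35, −6) and (−3, −30)

Substitute y = (−129 − 3x)/4:
25x² + 950x + 2625 = 0  ⟹  x² + 38x + 105 = 0
x = −3 or x = −35, giving (−3, −30) and (−35, −6).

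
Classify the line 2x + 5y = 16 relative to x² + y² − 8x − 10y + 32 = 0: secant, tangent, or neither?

Substituting the line into the circle gives 29x² − 164x + 256 = 0.
Discriminant = (−164)² − 4·29·(256) = −2800 < 0.
No real roots: the line does not meet the circle.

neither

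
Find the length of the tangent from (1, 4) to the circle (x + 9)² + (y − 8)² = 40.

Centre (−9, 8), r² = 40. |PO|² = (10)² + (−4)² = 116.
The tangent meets the radius at right angles, so tangent² = |PO|² − r² = 116 − 40 = 76.

2√19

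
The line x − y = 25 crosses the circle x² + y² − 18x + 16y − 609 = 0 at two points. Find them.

Express y = x − 25 and substitute into the circle:
2x² − 52x − 384 = 0  ⟹  x² − 26x − 192 = 0
x = 32 or x = −6, giving (32, 7) and (−6, −31).

(−6, −31) and (32, 7)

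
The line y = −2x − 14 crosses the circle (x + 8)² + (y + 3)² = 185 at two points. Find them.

Express y = −2x − 14 and substitute into the circle:
5x² + 60x = 0  ⟹  x² + 12x = 0
x = 0 or x = −12, giving (0, −14) and (−12, 10).

(−12, 10) and (0, −14)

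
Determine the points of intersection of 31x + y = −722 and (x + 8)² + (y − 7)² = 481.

Express y = −31x − 722 and substitute into the circle:
962x² + 45214x + 531024 = 0  ⟹  x² + 47x + 552 = 0
x = −23 or x = −24, giving (−23, −9) and (−24, 22).

(−24, 22) and (−23, −9)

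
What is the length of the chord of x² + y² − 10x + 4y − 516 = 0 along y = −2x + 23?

The distance from (5, −2) to the line is 15/√5, and r² = 545.
Chord = 2√(r² − d²) = 2·√(500) = 20√5.

20√5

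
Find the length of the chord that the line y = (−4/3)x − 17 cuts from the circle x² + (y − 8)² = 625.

Express y = (−51 − 4x)/3 and substitute into the circle:
25x² + 600x = 0  ⟹  x² + 24x = 0
x = 0 or x = −24, giving (0, −17) and (−24, 15).
|(0, −17) − (−24, 15)| = √((24)² + (−32)²) = 40.

40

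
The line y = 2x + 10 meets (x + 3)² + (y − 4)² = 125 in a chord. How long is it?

Centre (−3, 4), r² = 125. Perpendicular distance d from centre to line = |0| / √5 = 0/√5.
Half the chord is √(r² − d²) = √(125), so the full chord is 10√5.

10√5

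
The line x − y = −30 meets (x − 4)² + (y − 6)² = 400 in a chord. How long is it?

From the line, y = x + 30. Substituting:
2x² + 40x + 192 = 0  ⟹  x² + 20x + 96 = 0
x = −8 or x = −12, giving (−8, 22) and (−12, 18).
Chord length = distance between (−8, 22) and (−12, 18) = √32 = 4√2.

4√2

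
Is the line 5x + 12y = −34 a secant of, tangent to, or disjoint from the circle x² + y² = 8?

Substituting the line into the circle gives 169x² + 340x + 4 = 0.
Discriminant = (340)² − 4·169·(4) = 112896 > 0.
Two real roots: the line is a secant.

secant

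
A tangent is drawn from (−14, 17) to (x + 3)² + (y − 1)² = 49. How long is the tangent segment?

The centre is (−3, 1) and r = 7. The square of the distance from P to the centre is 121 + 256 = 377.
The tangent meets the radius at right angles, so tangent² = |PO|² − r² = 377 − 49 = 328.

2√82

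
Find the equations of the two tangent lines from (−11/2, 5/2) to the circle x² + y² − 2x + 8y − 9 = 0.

Let a tangent through (−11/2, 5/2) have slope m. Its distance from (1, −4) must equal √26:
(13/2m − (−13/2))² = 26(m² + 1)
5m² + 26m + 5 = 0, so m = −5 or m = −1/5.
Through (−11/2, 5/2) these give 5x + y = −25 and x + 5y = 7.

5x + y = −25 and x + 5y = 7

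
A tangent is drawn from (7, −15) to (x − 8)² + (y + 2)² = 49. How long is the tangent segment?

11

The centre is (8, −2) and r = 7. The square of the distance from P to the centre is 1 + 169 = 170.
Power of the point: PT² = |PO|² − r² = 121, so PT = 11.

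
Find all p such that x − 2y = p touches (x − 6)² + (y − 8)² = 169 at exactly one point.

Tangency holds when the distance from the centre (6, 8) to the line equals the radius 13:
|1·6 − 2·8 − p| / √5 = 13
|p − (−10)| = 13√5.

p = −10 ± 13√5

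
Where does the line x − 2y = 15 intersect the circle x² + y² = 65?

From the line, y = (−15 + x)/2. Substituting:
5x² − 30x − 35 = 0  ⟹  x² − 6x − 7 = 0
x = 7 or x = −1, giving (7, −4) and (−1, −8).

(−1, −8) and (7, −4)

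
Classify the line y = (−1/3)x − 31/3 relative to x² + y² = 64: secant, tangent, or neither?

neither

Substituting the line into the circle gives 10x² + 62x + 385 = 0.
Discriminant = (62)² − 4·10·(385) = −11556 < 0.
No real roots: the line does not meet the circle.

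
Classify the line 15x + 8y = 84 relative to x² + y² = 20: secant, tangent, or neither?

Centre (0, 0), r² = 20. Distance² from centre to line = (−84)²/289 = 7056/289.
Since d² > r², the line lies outside the circle.

neither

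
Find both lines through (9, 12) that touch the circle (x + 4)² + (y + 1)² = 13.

A line y − (12) = m(x − (9)) is tangent when its distance from (−4, −1) is √13:
[m·(−13) − (−13)]² = 13(m² + 1)
6m² − 13m + 6 = 0, so m = 3/2 or m = 2/3.
With m = 3/2: 3x − 2y = 3. With m = 2/3: 2x − 3y = −18.

3x − 2y = 3 and 2x − 3y = −18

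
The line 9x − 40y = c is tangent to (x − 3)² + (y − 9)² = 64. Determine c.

c = −661 or c = −5

Tangency holds when the distance from the centre (3, 9) to the line equals the radius 8:
|9·3 − 40·9 − c| / √1681 = 8
|c − (−333)| = 8·41, so c = −5 or c = −661.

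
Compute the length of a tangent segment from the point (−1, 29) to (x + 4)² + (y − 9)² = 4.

9√5

With centre O = (−4, 9), |OP|² = 409 and r² = 4.
The tangent meets the radius at right angles, so tangent² = |PO|² − r² = 409 − 4 = 405.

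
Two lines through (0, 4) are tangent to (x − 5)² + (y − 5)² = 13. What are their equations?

3x − 2y = −8 and 2x + 3y = 12

Let a tangent through (0, 4) have slope m. Its distance from (5, 5) must equal √13:
[m·(5) − (1)]² = 13(m² + 1)
6m² − 5m − 6 = 0, so m = 3/2 or m = −2/3.
With m = 3/2: 3x − 2y = −8. With m = −2/3: 2x + 3y = 12.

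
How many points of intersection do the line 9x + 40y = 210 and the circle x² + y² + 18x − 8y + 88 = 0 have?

Centre (−9, 4), r² = 9. Distance² from centre to line = (−131)²/1681 = 17161/1681.
Since d² > r², the line lies outside the circle.

0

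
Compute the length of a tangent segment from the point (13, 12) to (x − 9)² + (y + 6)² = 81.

√259

The centre is (9, −6) and r = 9. The square of the distance from P to the centre is 16 + 324 = 340.
By the tangent–radius right angle, tangent length = √(|PO|² − r²) = √259.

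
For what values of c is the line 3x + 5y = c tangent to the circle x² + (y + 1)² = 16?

c = −5 ± 4√34

For a tangent, require d(centre, line) = r = 4.
|3·0 + 5·(−1) − c| / √34 = 4
|c − (−5)| = 4√34.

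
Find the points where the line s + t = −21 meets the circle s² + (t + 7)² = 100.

Substitute t = −s − 21:
2s² + 28s + 96 = 0  ⟹  s² + 14s + 48 = 0
s = −6 or s = −8, giving (−6, −15) and (−8, −13).

(−8, −13) and (−6, −15)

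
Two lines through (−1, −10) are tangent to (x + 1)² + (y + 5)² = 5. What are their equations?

A line y − (−10) = m(x − (−1)) is tangent when its distance from (−1, −5) is √5:
[m·(0) − (5)]² = 5(m² + 1)
m² − 4 = 0, so m = 2 or m = −2.
With m = 2: 2x − y = 8. With m = −2: 2x + y = −12.

2x − y = 8 and 2x + y = −12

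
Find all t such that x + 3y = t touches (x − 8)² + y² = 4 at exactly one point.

The line touches the circle iff its distance from (8, 0) is 2:
|1·8 + 3·0 − t| / √10 = 2
|t − (8)| = 2√10.

t = 8 ± 2√10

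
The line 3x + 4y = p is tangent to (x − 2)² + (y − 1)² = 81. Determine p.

For a tangent, require d(centre, line) = r = 9.
|3·2 + 4·1 − p| / √25 = 9
|p − (10)| = 9·5, so p = 55 or p = −35.

p = −35 or p = 55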